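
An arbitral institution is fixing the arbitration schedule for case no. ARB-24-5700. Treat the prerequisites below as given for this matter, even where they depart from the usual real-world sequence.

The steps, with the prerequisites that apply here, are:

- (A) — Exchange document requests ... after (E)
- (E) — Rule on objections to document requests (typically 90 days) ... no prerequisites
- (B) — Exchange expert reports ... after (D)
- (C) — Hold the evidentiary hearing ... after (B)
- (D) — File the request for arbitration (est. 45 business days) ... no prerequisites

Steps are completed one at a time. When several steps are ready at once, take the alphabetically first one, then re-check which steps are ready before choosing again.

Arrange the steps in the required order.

(D), (B), (C), (E), (A)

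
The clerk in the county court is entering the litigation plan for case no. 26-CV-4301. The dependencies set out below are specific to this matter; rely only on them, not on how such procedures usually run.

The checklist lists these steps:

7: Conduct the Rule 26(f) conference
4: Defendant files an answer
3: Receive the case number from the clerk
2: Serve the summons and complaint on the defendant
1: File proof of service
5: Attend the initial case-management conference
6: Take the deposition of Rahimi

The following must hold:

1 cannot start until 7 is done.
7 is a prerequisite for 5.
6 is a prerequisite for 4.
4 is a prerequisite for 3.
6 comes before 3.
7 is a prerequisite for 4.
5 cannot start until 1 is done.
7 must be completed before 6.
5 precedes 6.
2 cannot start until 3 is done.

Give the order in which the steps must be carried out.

7 has no prerequisites → 7 first.
1 is the only step now ready → 1.
That leaves 5 as the only ready step → 5.
6 needed 7 and 5, now all done → 6.
That leaves 4 as the only ready step → 4.
3 needed 4 and 6, now all done → 3.
2 needed 3, now all done → 2.

7, 1, 5, 6, 4, 3, 2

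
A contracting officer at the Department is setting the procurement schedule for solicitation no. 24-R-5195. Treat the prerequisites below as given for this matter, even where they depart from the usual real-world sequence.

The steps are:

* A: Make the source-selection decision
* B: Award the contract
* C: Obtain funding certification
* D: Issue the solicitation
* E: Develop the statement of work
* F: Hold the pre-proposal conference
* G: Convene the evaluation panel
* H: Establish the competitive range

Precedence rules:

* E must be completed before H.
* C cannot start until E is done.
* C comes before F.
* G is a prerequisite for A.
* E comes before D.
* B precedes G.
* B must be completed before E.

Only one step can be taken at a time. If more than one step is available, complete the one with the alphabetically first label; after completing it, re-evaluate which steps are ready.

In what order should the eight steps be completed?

B E C D F G A H

Only B has no prerequisites, so it is first.
E and G are both available; E has the earlier label → E.
C, D, G and H are all available; C has the earlier label → C.
F now also ready, so the ready set is {D, F, G, H}; D has the earlier label → D.
F, G and H are all available; F has the earlier label → F.
G and H are both available; G has the earlier label → G.
Now A and H have their prerequisites met. A has the earlier label, so A next.
H needed E, now all done → H.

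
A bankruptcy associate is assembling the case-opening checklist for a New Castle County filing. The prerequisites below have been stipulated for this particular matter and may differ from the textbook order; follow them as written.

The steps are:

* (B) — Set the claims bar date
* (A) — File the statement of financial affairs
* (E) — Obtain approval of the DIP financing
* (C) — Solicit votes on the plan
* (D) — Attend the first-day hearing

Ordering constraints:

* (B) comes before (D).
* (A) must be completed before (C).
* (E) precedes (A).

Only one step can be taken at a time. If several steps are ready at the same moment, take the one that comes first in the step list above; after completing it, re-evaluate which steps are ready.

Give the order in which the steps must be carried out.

Nothing is required for (B) and (E). (B) is listed earlier → (B) first.
(D) now also ready, so the ready set is {(E), (D)}; (E) is listed earlier → (E).
(A) now also ready, so the ready set is {(A), (D)}; (A) is listed earlier → (A).
Now (C) and (D) have their prerequisites met. (C) is listed earlier, so (C) next.
(D) needed (B), now all done → (D).

(B), (E), (A), (C), (D)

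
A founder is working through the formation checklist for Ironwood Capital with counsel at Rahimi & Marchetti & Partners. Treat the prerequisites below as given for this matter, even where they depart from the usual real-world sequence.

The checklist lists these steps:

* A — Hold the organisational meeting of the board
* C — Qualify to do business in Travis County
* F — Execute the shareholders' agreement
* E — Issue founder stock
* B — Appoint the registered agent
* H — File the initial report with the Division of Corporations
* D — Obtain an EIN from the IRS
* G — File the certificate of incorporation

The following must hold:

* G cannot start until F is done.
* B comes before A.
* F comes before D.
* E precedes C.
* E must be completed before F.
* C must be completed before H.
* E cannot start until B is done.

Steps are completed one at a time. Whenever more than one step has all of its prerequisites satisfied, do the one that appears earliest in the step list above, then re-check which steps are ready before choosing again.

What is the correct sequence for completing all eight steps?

B, A, E, C, F, H, D, G

B is the only step with nothing outstanding, so it goes first.
Now A and E have their prerequisites met. A is listed earlier, so A next.
E needed B, now all done → E.
Now C and F have their prerequisites met. C is listed earlier, so C next.
H now also ready, so the ready set is {F, H}; F is listed earlier → F.
Now H, D and G have their prerequisites met. H is listed earlier, so H next.
Ready: D and G. D is listed earlier → D.
That leaves G as the only ready step → G.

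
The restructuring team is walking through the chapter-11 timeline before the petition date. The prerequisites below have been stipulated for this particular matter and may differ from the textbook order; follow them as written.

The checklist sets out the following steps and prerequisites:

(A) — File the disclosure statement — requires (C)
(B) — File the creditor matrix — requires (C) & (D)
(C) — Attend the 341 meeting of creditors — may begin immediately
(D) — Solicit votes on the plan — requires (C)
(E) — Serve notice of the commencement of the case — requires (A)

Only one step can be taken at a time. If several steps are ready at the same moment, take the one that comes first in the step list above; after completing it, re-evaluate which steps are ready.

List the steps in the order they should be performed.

(C), (A), (D), (B), (E)

Only (C) has no prerequisites, so it is first.
(A) and (D) are both available; (A) is listed earlier → (A).
Ready: (D) and (E). (D) is listed earlier → (D).
(B) now also ready, so the ready set is {(B), (E)}; (B) is listed earlier → (B).
Next only (E) has its prerequisites met → (E).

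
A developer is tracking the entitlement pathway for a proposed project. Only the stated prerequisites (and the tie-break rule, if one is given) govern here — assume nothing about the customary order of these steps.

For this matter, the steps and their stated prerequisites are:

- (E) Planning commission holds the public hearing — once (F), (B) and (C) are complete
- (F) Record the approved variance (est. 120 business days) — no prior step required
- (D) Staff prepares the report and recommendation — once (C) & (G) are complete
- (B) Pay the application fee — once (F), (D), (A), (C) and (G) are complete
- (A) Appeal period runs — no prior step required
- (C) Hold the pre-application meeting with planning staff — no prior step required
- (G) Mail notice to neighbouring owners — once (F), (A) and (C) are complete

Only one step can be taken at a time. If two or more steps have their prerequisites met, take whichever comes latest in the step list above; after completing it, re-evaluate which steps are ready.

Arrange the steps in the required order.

(C), (A), (F), (G), (D), (B), (E)

Nothing is required for (C), (A) and (F). (C) is listed later → (C) first.
Ready: (A) and (F). (A) is listed later → (A).
That leaves (F) as the only ready step → (F).
(G) needed (C), (A) and (F), now all done → (G).
(D) needed (G) and (C), now all done → (D).
That leaves (B) as the only ready step → (B).
Next only (E) has its prerequisites met → (E).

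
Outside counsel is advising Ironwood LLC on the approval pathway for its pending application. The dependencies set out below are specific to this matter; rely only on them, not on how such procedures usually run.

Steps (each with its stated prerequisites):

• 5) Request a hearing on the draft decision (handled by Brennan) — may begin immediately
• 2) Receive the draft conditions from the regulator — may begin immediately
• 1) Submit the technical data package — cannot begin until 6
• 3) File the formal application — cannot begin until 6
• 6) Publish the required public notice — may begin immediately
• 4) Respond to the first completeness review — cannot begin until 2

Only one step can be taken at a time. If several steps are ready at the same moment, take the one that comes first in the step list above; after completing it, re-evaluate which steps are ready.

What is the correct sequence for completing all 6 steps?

Nothing is required for 5, 2 and 6. 5 is listed earlier → 5 first.
2 and 6 are both available; 2 is listed earlier → 2.
4 now also ready, so the ready set is {6, 4}; 6 is listed earlier → 6.
1 and 3 now also ready, so the ready set is {1, 3, 4}; 1 is listed earlier → 1.
Ready: 3 and 4. 3 is listed earlier → 3.
Next only 4 has its prerequisites met → 4.

5 → 2 → 6 → 1 → 3 → 4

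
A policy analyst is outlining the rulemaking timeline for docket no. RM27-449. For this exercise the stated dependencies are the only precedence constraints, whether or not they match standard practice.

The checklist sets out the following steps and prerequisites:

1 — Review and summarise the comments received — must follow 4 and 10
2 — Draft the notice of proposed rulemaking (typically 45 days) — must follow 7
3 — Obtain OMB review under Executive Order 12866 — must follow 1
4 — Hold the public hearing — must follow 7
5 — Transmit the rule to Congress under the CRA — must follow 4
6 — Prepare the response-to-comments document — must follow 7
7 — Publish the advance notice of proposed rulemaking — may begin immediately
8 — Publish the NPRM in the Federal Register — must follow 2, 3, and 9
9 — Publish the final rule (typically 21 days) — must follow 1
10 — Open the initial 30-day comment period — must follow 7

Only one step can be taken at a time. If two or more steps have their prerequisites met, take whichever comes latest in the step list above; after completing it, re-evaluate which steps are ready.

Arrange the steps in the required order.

7 is the only step with nothing outstanding, so it goes first.
Now 10, 6, 4 and 2 have their prerequisites met. 10 is listed later, so 10 next.
Now 6, 4 and 2 have their prerequisites met. 6 is listed later, so 6 next.
Now 4 and 2 have their prerequisites met. 4 is listed later, so 4 next.
Now 5, 2 and 1 have their prerequisites met. 5 is listed later, so 5 next.
2 and 1 are both available; 2 is listed later → 2.
That leaves 1 as the only ready step → 1.
Ready: 9 and 3. 9 is listed later → 9.
3 needed 1, now all done → 3.
8 needed 9, 3 and 2, now all done → 8.

7 10 6 4 5 2 1 9 3 8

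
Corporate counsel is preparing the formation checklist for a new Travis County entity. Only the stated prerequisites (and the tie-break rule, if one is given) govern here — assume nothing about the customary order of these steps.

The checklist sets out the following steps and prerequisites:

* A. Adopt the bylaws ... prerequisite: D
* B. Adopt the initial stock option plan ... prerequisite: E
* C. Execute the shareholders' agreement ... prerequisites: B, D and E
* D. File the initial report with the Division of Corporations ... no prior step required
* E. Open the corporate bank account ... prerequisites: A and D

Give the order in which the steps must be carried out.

D, A, E, B, C

Only D has no prerequisites, so it is first.
A is the only step now ready → A.
E needed A and D, now all done → E.
B needed E, now all done → B.
C needed B, D and E, now all done → C.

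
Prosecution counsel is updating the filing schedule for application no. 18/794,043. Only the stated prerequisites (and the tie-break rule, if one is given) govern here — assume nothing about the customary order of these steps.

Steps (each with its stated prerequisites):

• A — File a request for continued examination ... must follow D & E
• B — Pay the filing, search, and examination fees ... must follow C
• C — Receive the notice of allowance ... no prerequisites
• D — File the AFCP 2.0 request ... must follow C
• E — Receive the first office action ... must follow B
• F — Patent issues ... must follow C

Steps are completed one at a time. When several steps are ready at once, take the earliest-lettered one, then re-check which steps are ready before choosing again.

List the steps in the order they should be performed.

C → B → D → E → A → F

Only C has no prerequisites, so it is first.
B, D and F are all available; B has the earlier label → B.
Now D, E and F have their prerequisites met. D has the earlier label, so D next.
Ready: E and F. E has the earlier label → E.
A and F are both available; A has the earlier label → A.
That leaves F as the only ready step → F.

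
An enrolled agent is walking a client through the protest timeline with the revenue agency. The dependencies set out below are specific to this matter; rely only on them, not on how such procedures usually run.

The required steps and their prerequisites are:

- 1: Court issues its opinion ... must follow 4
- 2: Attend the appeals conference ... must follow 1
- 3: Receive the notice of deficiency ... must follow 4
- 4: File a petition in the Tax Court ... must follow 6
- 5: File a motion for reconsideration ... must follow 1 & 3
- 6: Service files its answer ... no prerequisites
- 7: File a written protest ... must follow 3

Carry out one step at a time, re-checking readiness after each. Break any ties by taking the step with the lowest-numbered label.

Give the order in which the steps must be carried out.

6 4 1 2 3 5 7

Only 6 has no prerequisites, so it is first.
That leaves 4 as the only ready step → 4.
Ready: 1 and 3. 1 has the earlier label → 1.
2 now also ready, so the ready set is {2, 3}; 2 has the earlier label → 2.
That leaves 3 as the only ready step → 3.
Ready: 5 and 7. 5 has the earlier label → 5.
7 needed 3, now all done → 7.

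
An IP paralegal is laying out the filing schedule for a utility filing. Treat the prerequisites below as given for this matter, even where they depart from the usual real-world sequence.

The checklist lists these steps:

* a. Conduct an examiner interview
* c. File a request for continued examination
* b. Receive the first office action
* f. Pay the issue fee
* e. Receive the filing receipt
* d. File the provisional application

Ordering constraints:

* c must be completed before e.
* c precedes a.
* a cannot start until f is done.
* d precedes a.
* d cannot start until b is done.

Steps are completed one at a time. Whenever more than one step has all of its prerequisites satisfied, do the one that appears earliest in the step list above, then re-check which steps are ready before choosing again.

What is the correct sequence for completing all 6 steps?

Nothing is required for c, b and f. c is listed earlier → c first.
e now also ready, so the ready set is {b, f, e}; b is listed earlier → b.
d now also ready, so the ready set is {f, e, d}; f is listed earlier → f.
e and d are both available; e is listed earlier → e.
That leaves d as the only ready step → d.
a is the only step now ready → a.

c → b → f → e → d → a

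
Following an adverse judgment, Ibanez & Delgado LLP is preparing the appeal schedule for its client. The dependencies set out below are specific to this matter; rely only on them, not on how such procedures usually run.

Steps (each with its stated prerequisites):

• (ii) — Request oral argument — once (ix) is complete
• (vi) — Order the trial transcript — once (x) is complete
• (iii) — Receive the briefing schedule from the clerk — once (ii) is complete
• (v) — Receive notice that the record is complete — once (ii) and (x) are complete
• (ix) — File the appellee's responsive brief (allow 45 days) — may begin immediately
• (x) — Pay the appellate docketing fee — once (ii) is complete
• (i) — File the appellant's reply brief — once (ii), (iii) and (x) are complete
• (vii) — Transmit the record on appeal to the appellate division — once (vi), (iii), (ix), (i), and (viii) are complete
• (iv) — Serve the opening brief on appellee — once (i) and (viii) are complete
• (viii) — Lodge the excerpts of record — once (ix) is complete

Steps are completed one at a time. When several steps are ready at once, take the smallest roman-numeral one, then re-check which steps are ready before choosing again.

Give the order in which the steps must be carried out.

Only (ix) has no prerequisites, so it is first.
Now (ii) and (viii) have their prerequisites met. (ii) has the earlier label, so (ii) next.
(iii), (viii) and (x) are all available; (iii) has the earlier label → (iii).
(viii) and (x) are both available; (viii) has the earlier label → (viii).
(x) needed (ii), now all done → (x).
(i), (v) and (vi) are all available; (i) has the earlier label → (i).
Now (iv), (v) and (vi) have their prerequisites met. (iv) has the earlier label, so (iv) next.
(v) and (vi) are both available; (v) has the earlier label → (v).
Next only (vi) has its prerequisites met → (vi).
(vii) needed (i), (iii), (vi), (viii) and (ix), now all done → (vii).

(ix) (ii) (iii) (viii) (x) (i) (iv) (v) (vi) (vii)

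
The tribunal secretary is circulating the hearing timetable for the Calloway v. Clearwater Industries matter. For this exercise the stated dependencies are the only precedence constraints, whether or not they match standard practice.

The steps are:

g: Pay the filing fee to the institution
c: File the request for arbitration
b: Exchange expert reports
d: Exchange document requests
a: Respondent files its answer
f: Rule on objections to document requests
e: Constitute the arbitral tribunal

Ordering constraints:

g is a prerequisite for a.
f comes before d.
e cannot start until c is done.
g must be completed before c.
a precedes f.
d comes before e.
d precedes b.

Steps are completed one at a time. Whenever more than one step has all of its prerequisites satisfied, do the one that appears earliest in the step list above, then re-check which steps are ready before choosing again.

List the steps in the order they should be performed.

g, c, a, f, d, b, e

g has no prerequisites → g first.
Now c and a have their prerequisites met. c is listed earlier, so c next.
That leaves a as the only ready step → a.
f needed a, now all done → f.
d needed f, now all done → d.
Now b and e have their prerequisites met. b is listed earlier, so b next.
e is the only step now ready → e.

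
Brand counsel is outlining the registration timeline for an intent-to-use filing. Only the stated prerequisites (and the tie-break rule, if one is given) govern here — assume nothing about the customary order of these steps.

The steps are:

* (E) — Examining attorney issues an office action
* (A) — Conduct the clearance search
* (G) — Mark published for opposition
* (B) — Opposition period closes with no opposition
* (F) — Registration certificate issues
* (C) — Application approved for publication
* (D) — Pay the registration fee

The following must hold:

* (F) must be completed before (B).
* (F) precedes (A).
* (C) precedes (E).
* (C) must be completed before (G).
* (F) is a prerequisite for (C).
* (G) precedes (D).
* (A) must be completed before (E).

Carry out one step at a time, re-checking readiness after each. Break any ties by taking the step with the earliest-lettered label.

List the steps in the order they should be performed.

(F) has no prerequisites → (F) first.
(A), (B) and (C) are all available; (A) has the earlier label → (A).
Ready: (B) and (C). (B) has the earlier label → (B).
That leaves (C) as the only ready step → (C).
(E) and (G) are both available; (E) has the earlier label → (E).
(G) needed (C), now all done → (G).
Next only (D) has its prerequisites met → (D).

(F) (A) (B) (C) (E) (G) (D)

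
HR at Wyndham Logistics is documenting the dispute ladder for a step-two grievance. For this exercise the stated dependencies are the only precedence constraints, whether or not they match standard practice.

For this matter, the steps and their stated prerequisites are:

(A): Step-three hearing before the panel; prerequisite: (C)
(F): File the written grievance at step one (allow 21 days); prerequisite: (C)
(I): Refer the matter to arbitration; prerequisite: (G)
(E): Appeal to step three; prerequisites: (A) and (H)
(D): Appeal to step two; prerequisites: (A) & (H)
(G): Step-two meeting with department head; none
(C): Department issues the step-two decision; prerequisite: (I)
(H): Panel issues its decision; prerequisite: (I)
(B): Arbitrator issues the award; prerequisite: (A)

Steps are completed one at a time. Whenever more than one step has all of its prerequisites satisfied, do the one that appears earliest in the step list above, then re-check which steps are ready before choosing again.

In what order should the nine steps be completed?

(G) is the only step with nothing outstanding, so it goes first.
Next only (I) has its prerequisites met → (I).
Ready: (C) and (H). (C) is listed earlier → (C).
(A), (F) and (H) are all available; (A) is listed earlier → (A).
(B) now also ready, so the ready set is {(F), (H), (B)}; (F) is listed earlier → (F).
Now (H) and (B) have their prerequisites met. (H) is listed earlier, so (H) next.
(E) and (D) now also ready, so the ready set is {(E), (D), (B)}; (E) is listed earlier → (E).
Now (D) and (B) have their prerequisites met. (D) is listed earlier, so (D) next.
(B) needed (A), now all done → (B).

(G), (I), (C), (A), (F), (H), (E), (D), (B)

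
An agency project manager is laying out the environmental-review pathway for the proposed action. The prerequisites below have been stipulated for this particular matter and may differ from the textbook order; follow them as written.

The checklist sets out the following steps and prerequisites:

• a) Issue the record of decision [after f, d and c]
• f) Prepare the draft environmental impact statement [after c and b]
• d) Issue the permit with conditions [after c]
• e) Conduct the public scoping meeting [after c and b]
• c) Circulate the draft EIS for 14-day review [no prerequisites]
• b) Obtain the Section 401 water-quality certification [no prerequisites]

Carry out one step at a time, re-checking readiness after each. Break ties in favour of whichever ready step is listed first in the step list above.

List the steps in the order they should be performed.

c, d, b, f, a, e

c and b have no prerequisites; c is listed earlier, so c is first.
Ready: d and b. d is listed earlier → d.
Next only b has its prerequisites met → b.
f and e are both available; f is listed earlier → f.
a now also ready, so the ready set is {a, e}; a is listed earlier → a.
e needed c and b, now all done → e.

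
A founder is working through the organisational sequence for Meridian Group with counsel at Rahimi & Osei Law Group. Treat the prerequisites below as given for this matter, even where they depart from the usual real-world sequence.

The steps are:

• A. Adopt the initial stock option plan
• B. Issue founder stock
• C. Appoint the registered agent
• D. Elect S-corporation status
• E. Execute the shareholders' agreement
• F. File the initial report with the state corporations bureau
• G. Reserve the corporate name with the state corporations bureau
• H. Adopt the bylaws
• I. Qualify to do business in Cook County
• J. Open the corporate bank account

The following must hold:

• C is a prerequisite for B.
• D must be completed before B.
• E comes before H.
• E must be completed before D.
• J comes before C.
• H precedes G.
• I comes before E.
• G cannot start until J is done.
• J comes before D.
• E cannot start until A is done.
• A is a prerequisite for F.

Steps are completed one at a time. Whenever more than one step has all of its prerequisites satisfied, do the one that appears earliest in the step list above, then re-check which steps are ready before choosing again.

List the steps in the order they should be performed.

A, I and J have no prerequisites; A is listed earlier, so A is first.
F now also ready, so the ready set is {F, I, J}; F is listed earlier → F.
I and J are both available; I is listed earlier → I.
Ready: E and J. E is listed earlier → E.
Ready: H and J. H is listed earlier → H.
That leaves J as the only ready step → J.
C, D and G are all available; C is listed earlier → C.
Now D and G have their prerequisites met. D is listed earlier, so D next.
B now also ready, so the ready set is {B, G}; B is listed earlier → B.
G needed H and J, now all done → G.

A F I E H J C D B G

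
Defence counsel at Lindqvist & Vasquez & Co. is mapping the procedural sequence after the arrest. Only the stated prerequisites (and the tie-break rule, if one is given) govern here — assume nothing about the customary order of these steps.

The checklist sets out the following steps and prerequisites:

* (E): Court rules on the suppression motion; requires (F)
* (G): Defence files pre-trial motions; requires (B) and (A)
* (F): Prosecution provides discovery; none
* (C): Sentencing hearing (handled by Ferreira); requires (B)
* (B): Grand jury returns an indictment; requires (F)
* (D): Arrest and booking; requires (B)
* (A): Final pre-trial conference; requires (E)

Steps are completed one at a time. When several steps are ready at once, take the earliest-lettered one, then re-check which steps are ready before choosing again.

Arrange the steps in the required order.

(F), (B), (C), (D), (E), (A), (G)

(F) is the only step with nothing outstanding, so it goes first.
Ready: (B) and (E). (B) has the earlier label → (B).
(C) and (D) now also ready, so the ready set is {(C), (D), (E)}; (C) has the earlier label → (C).
(D) and (E) are both available; (D) has the earlier label → (D).
That leaves (E) as the only ready step → (E).
That leaves (A) as the only ready step → (A).
Next only (G) has its prerequisites met → (G).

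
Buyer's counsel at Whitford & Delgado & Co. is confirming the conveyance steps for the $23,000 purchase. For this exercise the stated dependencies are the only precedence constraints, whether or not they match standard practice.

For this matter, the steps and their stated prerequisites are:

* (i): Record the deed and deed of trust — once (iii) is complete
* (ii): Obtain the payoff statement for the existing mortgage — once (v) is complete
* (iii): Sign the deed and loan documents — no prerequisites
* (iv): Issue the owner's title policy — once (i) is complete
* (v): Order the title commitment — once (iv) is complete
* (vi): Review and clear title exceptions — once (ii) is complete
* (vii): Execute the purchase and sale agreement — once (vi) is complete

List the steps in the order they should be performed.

(iii) → (i) → (iv) → (v) → (ii) → (vi) → (vii)

Only (iii) has no prerequisites, so it is first.
That leaves (i) as the only ready step → (i).
(iv) is the only step now ready → (iv).
Next only (v) has its prerequisites met → (v).
(ii) needed (v), now all done → (ii).
(vi) needed (ii), now all done → (vi).
(vii) is the only step now ready → (vii).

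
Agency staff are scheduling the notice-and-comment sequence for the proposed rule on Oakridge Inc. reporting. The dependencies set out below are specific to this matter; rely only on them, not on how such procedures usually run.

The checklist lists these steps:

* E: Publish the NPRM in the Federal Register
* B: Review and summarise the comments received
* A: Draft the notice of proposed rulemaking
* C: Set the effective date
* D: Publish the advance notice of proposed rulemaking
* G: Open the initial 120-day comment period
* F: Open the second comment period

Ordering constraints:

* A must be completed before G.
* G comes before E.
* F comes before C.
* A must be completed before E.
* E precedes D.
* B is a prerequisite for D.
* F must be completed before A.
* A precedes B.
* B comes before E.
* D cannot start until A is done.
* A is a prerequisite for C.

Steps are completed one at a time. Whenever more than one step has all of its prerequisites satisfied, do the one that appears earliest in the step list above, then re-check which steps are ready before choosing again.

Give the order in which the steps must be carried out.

F, A, B, C, G, E, D

F has no prerequisites → F first.
A needed F, now all done → A.
Ready: B, C and G. B is listed earlier → B.
C and G are both available; C is listed earlier → C.
G needed A, now all done → G.
Next only E has its prerequisites met → E.
Next only D has its prerequisites met → D.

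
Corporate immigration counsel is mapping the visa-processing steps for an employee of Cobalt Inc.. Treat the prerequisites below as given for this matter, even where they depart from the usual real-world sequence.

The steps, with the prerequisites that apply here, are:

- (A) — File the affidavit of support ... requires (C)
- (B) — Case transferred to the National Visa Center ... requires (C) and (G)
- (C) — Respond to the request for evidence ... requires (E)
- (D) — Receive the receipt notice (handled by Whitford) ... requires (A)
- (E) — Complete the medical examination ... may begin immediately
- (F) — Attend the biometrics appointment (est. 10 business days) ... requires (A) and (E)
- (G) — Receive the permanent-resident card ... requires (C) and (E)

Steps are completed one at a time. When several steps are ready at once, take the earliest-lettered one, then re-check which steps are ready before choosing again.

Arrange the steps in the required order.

(E) has no prerequisites → (E) first.
(C) needed (E), now all done → (C).
(A) and (G) are both available; (A) has the earlier label → (A).
(D), (F) and (G) are all available; (D) has the earlier label → (D).
Ready: (F) and (G). (F) has the earlier label → (F).
Next only (G) has its prerequisites met → (G).
(B) is the only step now ready → (B).

(E) → (C) → (A) → (D) → (F) → (G) → (B)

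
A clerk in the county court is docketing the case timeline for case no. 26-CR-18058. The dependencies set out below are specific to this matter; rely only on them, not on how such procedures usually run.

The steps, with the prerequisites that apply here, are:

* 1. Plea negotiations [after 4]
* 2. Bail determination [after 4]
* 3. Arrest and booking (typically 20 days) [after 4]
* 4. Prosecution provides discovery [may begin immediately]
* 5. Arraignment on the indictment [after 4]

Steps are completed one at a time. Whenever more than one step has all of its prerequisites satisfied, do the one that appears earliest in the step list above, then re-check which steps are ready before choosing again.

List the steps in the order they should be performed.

4 has no prerequisites → 4 first.
Now 1, 2, 3 and 5 have their prerequisites met. 1 is listed earlier, so 1 next.
2, 3 and 5 are all available; 2 is listed earlier → 2.
3 and 5 are both available; 3 is listed earlier → 3.
Next only 5 has its prerequisites met → 5.

4, 1, 2, 3, 5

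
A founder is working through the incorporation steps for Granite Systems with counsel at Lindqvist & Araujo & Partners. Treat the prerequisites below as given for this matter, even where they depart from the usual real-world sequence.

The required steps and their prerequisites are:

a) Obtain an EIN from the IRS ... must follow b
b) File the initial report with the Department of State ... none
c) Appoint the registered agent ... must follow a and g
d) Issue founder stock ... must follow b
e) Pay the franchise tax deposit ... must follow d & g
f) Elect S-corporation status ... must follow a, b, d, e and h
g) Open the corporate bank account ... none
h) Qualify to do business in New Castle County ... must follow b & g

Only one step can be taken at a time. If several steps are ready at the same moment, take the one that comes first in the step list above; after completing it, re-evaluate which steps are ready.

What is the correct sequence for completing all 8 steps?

b and g have no prerequisites; b is listed earlier, so b is first.
a, d and g are all available; a is listed earlier → a.
Ready: d and g. d is listed earlier → d.
That leaves g as the only ready step → g.
Ready: c, e and h. c is listed earlier → c.
Now e and h have their prerequisites met. e is listed earlier, so e next.
h is the only step now ready → h.
f needed a, b, d, e and h, now all done → f.

b, a, d, g, c, e, h, f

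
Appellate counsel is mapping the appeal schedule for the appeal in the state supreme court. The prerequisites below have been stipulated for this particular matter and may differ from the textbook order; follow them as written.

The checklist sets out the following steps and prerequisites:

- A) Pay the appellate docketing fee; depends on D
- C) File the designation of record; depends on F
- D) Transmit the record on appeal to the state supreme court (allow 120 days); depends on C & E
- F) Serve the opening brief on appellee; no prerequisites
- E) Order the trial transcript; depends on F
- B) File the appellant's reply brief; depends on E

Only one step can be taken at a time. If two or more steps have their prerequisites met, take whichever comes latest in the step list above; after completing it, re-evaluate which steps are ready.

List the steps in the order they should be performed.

F, E, B, C, D, A

F has no prerequisites → F first.
E and C are both available; E is listed later → E.
B and C are both available; B is listed later → B.
C needed F, now all done → C.
Next only D has its prerequisites met → D.
A needed D, now all done → A.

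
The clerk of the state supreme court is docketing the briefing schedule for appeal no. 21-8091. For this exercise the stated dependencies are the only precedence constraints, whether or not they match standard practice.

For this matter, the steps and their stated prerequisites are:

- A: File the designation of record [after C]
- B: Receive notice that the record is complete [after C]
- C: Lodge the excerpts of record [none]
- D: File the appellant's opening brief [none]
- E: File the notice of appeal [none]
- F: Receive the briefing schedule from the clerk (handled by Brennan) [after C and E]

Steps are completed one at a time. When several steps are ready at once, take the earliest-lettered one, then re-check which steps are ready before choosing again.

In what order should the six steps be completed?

C, A, B, D, E, F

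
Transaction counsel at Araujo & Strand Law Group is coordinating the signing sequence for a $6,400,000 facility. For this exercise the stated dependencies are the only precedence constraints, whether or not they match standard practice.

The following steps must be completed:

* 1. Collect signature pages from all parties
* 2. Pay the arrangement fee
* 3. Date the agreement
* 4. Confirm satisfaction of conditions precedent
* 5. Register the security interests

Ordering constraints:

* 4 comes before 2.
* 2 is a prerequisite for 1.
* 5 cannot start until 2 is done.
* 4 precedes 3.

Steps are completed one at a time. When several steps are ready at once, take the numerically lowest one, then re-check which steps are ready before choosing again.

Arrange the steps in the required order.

4, 2, 1, 3, 5

Only 4 has no prerequisites, so it is first.
2 and 3 are both available; 2 has the earlier label → 2.
1 and 5 now also ready, so the ready set is {1, 3, 5}; 1 has the earlier label → 1.
Now 3 and 5 have their prerequisites met. 3 has the earlier label, so 3 next.
That leaves 5 as the only ready step → 5.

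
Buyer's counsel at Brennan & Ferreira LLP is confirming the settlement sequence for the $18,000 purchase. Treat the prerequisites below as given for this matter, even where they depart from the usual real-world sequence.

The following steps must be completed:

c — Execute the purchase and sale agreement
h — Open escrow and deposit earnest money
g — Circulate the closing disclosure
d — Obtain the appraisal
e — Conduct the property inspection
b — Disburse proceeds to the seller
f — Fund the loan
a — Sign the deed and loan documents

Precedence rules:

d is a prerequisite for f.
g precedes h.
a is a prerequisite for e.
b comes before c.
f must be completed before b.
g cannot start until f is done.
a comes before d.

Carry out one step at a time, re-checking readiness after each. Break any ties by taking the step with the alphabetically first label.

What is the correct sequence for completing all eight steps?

a, d, e, f, b, c, g, h

a is the only step with nothing outstanding, so it goes first.
d and e are both available; d has the earlier label → d.
f now also ready, so the ready set is {e, f}; e has the earlier label → e.
f needed d, now all done → f.
Now b and g have their prerequisites met. b has the earlier label, so b next.
Ready: c and g. c has the earlier label → c.
g is the only step now ready → g.
h is the only step now ready → h.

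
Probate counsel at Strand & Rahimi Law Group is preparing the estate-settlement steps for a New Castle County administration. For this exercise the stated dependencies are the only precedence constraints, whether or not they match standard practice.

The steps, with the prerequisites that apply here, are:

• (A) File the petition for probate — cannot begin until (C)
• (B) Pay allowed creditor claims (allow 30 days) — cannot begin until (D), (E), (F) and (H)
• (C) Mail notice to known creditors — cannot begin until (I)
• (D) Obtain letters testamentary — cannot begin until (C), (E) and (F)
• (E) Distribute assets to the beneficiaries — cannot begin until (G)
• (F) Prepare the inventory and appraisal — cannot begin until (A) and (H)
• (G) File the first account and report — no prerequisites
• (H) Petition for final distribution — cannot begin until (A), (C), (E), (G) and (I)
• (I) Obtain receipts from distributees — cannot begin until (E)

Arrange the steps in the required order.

(G), (E), (I), (C), (A), (H), (F), (D), (B)

Only (G) has no prerequisites, so it is first.
(E) is the only step now ready → (E).
(I) is the only step now ready → (I).
(C) needed (I), now all done → (C).
(A) needed (C), now all done → (A).
(H) is the only step now ready → (H).
That leaves (F) as the only ready step → (F).
That leaves (D) as the only ready step → (D).
Next only (B) has its prerequisites met → (B).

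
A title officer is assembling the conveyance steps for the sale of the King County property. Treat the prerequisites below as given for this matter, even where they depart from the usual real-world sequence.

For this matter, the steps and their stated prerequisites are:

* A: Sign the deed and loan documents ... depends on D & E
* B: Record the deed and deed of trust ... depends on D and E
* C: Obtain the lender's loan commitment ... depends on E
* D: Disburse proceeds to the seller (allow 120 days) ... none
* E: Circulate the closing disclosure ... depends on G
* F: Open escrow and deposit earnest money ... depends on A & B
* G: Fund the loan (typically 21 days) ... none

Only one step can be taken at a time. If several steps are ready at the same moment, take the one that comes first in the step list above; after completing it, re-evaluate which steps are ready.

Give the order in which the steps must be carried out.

D, G, E, A, B, C, F

Nothing is required for D and G. D is listed earlier → D first.
G is the only step now ready → G.
E is the only step now ready → E.
Now A, B and C have their prerequisites met. A is listed earlier, so A next.
Now B and C have their prerequisites met. B is listed earlier, so B next.
F now also ready, so the ready set is {C, F}; C is listed earlier → C.
F needed A and B, now all done → F.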